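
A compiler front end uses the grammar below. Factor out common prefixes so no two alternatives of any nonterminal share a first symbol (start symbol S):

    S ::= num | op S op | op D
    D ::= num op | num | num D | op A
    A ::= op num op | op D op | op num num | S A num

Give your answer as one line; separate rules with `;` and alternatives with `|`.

S has alternatives sharing prefix 'op': factor to S → op S' with S' → S op | D.
D has alternatives sharing prefix 'num': factor to D → num D' with D' → op | ε | D.
A has alternatives sharing prefix 'op': factor to A → op A' with A' → num op | D op | num num.
A' has alternatives sharing prefix 'num': factor to A' → num A'' with A'' → op | num.

S ::= num | op S'; D ::= op A | num D'; A ::= S A num | op A'; S' ::= S op | D; D' ::= op | ε | D; A' ::= D op | num A''; A'' ::= op | num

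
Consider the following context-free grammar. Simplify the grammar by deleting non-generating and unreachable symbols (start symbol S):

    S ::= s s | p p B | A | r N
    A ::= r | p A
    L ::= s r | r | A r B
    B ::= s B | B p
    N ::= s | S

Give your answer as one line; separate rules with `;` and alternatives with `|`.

Generating nonterminals: {A, L, N, S}.
Reachable from S after that: {A, N, S}.
Removed useless symbols: {B, L} and every production mentioning them.

S ::= s s | A | r N; A ::= r | p A; N ::= s | S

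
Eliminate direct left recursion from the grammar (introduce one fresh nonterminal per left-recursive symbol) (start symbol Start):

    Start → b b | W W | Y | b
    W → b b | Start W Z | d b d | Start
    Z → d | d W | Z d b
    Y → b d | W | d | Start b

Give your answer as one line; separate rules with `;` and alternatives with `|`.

Z is directly left-recursive.
For Z: α = {d b}, β = {d, d W}. Rewrite as Z → β Z1 and Z1 → α Z1 | ε.

Start → b b | W W | Y | b; W → b b | Start W Z | d b d | Start; Z → d Z1 | d W Z1; Y → b d | W | d | Start b; Z1 → d b Z1 | ε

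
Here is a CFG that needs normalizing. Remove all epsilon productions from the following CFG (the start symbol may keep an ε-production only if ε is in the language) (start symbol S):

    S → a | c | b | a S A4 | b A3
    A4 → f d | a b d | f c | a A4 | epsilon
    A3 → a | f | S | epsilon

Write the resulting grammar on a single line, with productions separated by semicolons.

Nullable nonterminals: {A3, A4}.
ε ∉ L(G), so no ε-production is kept.
Expand every rule over subsets of its nullable positions: S → a S A4 gives a S A4 | a S. A4 → a A4 gives a A4 | a.

S → a | c | b | a S A4 | a S | b A3; A4 → f d | a b d | f c | a A4 | a; A3 → a | f | S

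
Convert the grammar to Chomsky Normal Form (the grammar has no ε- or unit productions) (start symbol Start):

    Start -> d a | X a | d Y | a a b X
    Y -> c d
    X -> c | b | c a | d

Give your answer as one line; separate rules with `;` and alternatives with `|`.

Introduce a nonterminal for each terminal appearing in a rule of length ≥ 2: X1 → d, X2 → a, X3 → b, X4 → c.
Binarize each right-hand side of length ≥ 3 by chaining fresh nonterminals (Y1, Y2, …): affected rules were Start → X2 X2 X3 X.

Start -> X1 X2 | X X2 | X1 Y | X2 Y1; Y -> X4 X1; X -> c | b | X4 X2 | d; X1 -> d; X2 -> a; X3 -> b; X4 -> c; Y1 -> X2 Y2; Y2 -> X3 X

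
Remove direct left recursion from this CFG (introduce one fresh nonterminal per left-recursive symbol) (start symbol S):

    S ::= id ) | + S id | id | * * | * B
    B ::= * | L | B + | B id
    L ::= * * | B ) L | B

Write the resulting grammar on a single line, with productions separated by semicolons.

S ::= id ) | + S id | id | * * | * B; B ::= * B' | L B'; L ::= * * | B ) L | B; B' ::= + B' | id B' | ε

Left recursion appears on B.
For B: α = {+, id}, β = {*, L}. Rewrite as B → β B' and B' → α B' | ε.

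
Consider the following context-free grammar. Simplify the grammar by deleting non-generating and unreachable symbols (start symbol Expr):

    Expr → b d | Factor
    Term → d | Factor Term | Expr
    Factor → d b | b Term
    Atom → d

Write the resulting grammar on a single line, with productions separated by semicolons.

Expr → b d | Factor; Term → d | Factor Term | Expr; Factor → d b | b Term

Generating nonterminals: {Atom, Expr, Factor, Term}.
Reachable from Expr after that: {Expr, Factor, Term}.
Removed useless symbols: {Atom} and every production mentioning them.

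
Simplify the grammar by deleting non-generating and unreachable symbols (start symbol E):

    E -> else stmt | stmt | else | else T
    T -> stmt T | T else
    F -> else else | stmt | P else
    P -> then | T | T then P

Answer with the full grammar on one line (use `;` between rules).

Generating nonterminals: {E, F, P}.
Reachable from E after that: {E}.
Removed useless symbols: {F, P, T} and every production mentioning them.

E -> else stmt | stmt | else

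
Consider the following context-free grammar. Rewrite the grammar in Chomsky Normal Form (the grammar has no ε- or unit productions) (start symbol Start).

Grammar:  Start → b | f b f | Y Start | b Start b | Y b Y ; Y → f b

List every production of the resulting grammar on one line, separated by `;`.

Start → b | X1 Y1 | Y Start | X2 Y2 | Y Y3; Y → X1 X2; X1 → f; X2 → b; Y1 → X2 X1; Y2 → Start X2; Y3 → X2 Y

Introduce a nonterminal for each terminal appearing in a rule of length ≥ 2: X1 → f, X2 → b.
Binarize each right-hand side of length ≥ 3 by chaining fresh nonterminals (Y1, Y2, …): affected rules were Start → X1 X2 X1; Start → X2 Start X2; Start → Y X2 Y.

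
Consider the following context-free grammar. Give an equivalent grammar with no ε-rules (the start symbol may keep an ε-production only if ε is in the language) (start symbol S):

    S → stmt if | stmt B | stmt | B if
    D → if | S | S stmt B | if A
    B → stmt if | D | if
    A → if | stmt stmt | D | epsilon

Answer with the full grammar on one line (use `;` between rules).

Nullable nonterminals: {A}.
ε ∉ L(G), so no ε-production is kept.

S → stmt if | stmt B | stmt | B if; D → if | S | S stmt B | if A; B → stmt if | D | if; A → if | stmt stmt | D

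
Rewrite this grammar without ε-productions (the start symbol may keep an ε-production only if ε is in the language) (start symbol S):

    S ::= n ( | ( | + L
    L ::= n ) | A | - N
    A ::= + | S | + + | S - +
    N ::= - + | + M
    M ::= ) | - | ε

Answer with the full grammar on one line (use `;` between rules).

The nullable symbols are {M}.
ε ∉ L(G), so no ε-production is kept.
For each production, add variants omitting each subset of nullable occurrences: N → + M gives + M | +.

S ::= n ( | ( | + L; L ::= n ) | A | - N; A ::= + | S | + + | S - +; N ::= - + | + M | +; M ::= ) | -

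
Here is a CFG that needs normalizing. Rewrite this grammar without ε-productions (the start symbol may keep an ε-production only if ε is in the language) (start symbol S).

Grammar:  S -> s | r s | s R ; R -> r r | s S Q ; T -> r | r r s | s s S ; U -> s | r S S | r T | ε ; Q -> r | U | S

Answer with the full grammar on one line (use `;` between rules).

S -> s | r s | s R; R -> r r | s S Q | s S; T -> r | r r s | s s S; U -> s | r S S | r T; Q -> r | U | S

The nullable symbols are {Q, U}.
ε ∉ L(G), so no ε-production is kept.
Add the nullable-subset variants: R → s S Q gives s S Q | s S.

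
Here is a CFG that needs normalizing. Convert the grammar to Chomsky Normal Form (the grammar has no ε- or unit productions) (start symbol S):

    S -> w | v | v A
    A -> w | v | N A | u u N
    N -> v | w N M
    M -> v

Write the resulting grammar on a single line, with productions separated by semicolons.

Introduce a nonterminal for each terminal appearing in a rule of length ≥ 2: X1 → v, X2 → u, X3 → w.
Binarize each right-hand side of length ≥ 3 by chaining fresh nonterminals (Y1, Y2, …): affected rules were A → X2 X2 N; N → X3 N M.

S -> w | v | X1 A; A -> w | v | N A | X2 Y1; N -> v | X3 Y2; M -> v; X1 -> v; X2 -> u; X3 -> w; Y1 -> X2 N; Y2 -> N M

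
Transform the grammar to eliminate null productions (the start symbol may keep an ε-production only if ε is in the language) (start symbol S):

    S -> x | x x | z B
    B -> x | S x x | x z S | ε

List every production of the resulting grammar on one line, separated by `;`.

S -> x | x x | z B | z; B -> x | S x x | x z S

Nullable nonterminals: {B}.
ε ∉ L(G), so no ε-production is kept.
Expand every rule over subsets of its nullable positions: S → z B gives z B | z.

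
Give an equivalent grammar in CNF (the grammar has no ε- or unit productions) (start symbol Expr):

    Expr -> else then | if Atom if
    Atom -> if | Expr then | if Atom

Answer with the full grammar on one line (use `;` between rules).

Introduce a nonterminal for each terminal appearing in a rule of length ≥ 2: X1 → else, X2 → then, X3 → if.
Binarize each right-hand side of length ≥ 3 by chaining fresh nonterminals (Y1, Y2, …): affected rules were Expr → X3 Atom X3.

Expr -> X1 X2 | X3 Y1; Atom -> if | Expr X2 | X3 Atom; X1 -> else; X2 -> then; X3 -> if; Y1 -> Atom X3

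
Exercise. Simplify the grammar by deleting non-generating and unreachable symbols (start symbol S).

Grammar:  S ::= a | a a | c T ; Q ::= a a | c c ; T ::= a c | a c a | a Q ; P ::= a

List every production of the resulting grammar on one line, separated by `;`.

Generating nonterminals: {P, Q, S, T}.
Reachable from S after that: {Q, S, T}.
Removed useless symbols: {P} and every production mentioning them.

S ::= a | a a | c T; Q ::= a a | c c; T ::= a c | a c a | a Q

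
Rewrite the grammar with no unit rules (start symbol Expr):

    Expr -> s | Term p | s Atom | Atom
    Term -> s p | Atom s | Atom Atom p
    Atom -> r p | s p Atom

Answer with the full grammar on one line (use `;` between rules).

Unit pairs: Expr ⇒* {Atom}.
For every A with A ⇒* B via unit rules, add B's non-unit alternatives to A; then delete every rule of the form X → Y.

Expr -> r p | s p Atom | s | Term p | s Atom; Term -> s p | Atom s | Atom Atom p; Atom -> r p | s p Atom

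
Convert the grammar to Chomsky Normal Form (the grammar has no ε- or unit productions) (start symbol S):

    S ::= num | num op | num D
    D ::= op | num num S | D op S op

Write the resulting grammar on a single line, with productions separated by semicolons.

Introduce a nonterminal for each terminal appearing in a rule of length ≥ 2: X1 → num, X2 → op.
Binarize each right-hand side of length ≥ 3 by chaining fresh nonterminals (Y1, Y2, …): affected rules were D → X1 X1 S; D → D X2 S X2.

S ::= num | X1 X2 | X1 D; D ::= op | X1 Y1 | D Y2; X1 ::= num; X2 ::= op; Y1 ::= X1 S; Y2 ::= X2 Y3; Y3 ::= S X2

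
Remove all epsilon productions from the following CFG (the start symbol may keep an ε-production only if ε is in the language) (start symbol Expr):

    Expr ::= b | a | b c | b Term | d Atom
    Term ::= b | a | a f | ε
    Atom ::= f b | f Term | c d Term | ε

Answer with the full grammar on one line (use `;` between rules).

Nullable nonterminals: {Atom, Term}.
ε ∉ L(G), so no ε-production is kept.
Add the nullable-subset variants: Expr → d Atom gives d Atom | d. Atom → f Term gives f Term | f. Atom → c d Term gives c d Term | c d.

Expr ::= b | a | b c | b Term | d Atom | d; Term ::= b | a | a f; Atom ::= f b | f Term | f | c d Term | c d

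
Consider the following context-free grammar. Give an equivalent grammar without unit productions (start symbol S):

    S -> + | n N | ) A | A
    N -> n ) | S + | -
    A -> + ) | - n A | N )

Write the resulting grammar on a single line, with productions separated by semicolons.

S -> + | n N | ) A | + ) | - n A | N ); N -> n ) | S + | -; A -> + ) | - n A | N )

Unit pairs: S ⇒* {A}.
For each unit pair (A, B), copy every non-unit production of B to A, then drop all unit productions.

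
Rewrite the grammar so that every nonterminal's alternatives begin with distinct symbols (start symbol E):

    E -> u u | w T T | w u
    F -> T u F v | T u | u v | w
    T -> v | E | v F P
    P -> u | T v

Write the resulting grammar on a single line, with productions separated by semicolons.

E has alternatives sharing prefix 'w': factor to E → w E' with E' → T T | u.
F has alternatives sharing prefix 'T u': factor to F → T u F' with F' → F v | ε.
T has alternatives sharing prefix 'v': factor to T → v T' with T' → ε | F P.

E -> u u | w E'; F -> u v | w | T u F'; T -> E | v T'; P -> u | T v; E' -> T T | u; F' -> F v | ε; T' -> ε | F P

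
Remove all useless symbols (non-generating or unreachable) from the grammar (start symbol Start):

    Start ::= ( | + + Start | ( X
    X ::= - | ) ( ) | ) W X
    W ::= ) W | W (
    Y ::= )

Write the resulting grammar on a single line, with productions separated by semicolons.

Generating nonterminals: {Start, X, Y}.
Reachable from Start after that: {Start, X}.
Removed useless symbols: {W, Y} and every production mentioning them.

Start ::= ( | + + Start | ( X; X ::= - | ) ( )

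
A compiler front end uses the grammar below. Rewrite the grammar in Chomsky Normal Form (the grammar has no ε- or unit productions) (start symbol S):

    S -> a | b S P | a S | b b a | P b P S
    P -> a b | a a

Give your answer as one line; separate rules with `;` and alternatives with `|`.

Introduce a nonterminal for each terminal appearing in a rule of length ≥ 2: X1 → b, X2 → a.
Binarize each right-hand side of length ≥ 3 by chaining fresh nonterminals (Y1, Y2, …): affected rules were S → X1 S P; S → X1 X1 X2; S → P X1 P S.

S -> a | X1 Y1 | X2 S | X1 Y2 | P Y3; P -> X2 X1 | X2 X2; X1 -> b; X2 -> a; Y1 -> S P; Y2 -> X1 X2; Y3 -> X1 Y4; Y4 -> P S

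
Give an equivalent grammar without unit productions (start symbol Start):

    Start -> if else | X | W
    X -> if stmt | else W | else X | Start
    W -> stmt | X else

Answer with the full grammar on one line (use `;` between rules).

Start -> if else | if stmt | else W | else X | stmt | X else; X -> if else | if stmt | else W | else X | stmt | X else; W -> stmt | X else

Unit pairs: Start ⇒* {W, X}; X ⇒* {Start, W}.
For every A with A ⇒* B via unit rules, add B's non-unit alternatives to A; then delete every rule of the form X → Y.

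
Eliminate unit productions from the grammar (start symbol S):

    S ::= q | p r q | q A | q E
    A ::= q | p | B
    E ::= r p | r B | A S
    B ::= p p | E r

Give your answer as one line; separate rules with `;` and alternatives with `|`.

S ::= q | p r q | q A | q E; A ::= p p | E r | q | p; E ::= r p | r B | A S; B ::= p p | E r

Unit pairs: A ⇒* {B}.
Replace each nonterminal's rules with the union of the non-unit rules of every nonterminal it unit-derives.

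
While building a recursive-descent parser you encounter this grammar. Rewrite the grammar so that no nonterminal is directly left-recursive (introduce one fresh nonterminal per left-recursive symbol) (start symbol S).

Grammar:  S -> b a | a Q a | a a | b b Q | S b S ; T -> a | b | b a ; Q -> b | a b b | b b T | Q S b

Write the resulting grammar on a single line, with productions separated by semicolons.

Directly left-recursive nonterminals: S, Q.
For S: α = {b S}, β = {b a, a Q a, a a, b b Q}. Rewrite as S → β S' and S' → α S' | ε.
For Q: α = {S b}, β = {b, a b b, b b T}. Rewrite as Q → β Q' and Q' → α Q' | ε.

S -> b a S' | a Q a S' | a a S' | b b Q S'; T -> a | b | b a; Q -> b Q' | a b b Q' | b b T Q'; S' -> b S S' | eps; Q' -> S b Q' | eps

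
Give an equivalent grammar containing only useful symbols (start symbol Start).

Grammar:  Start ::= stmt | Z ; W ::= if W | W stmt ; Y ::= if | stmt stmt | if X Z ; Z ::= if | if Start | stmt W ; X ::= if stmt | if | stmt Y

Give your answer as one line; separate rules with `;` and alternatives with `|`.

Generating nonterminals: {Start, X, Y, Z}.
Reachable from Start after that: {Start, Z}.
Removed useless symbols: {W, X, Y} and every production mentioning them.

Start ::= stmt | Z; Z ::= if | if Start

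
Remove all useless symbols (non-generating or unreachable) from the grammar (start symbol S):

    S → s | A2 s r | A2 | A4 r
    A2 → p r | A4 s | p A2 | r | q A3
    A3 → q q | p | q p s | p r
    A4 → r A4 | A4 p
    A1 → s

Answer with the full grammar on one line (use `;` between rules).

S → s | A2 s r | A2; A2 → p r | p A2 | r | q A3; A3 → q q | p | q p s | p r

Generating nonterminals: {A1, A2, A3, S}.
Reachable from S after that: {A2, A3, S}.
Removed useless symbols: {A1, A4} and every production mentioning them.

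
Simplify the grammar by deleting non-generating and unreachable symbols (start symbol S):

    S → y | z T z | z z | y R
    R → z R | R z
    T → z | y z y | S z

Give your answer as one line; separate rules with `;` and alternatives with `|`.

S → y | z T z | z z; T → z | y z y | S z

Generating nonterminals: {S, T}.
Reachable from S after that: {S, T}.
Removed useless symbols: {R} and every production mentioning them.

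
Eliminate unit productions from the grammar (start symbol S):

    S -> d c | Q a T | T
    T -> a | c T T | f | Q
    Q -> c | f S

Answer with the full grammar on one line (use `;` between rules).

Unit pairs: S ⇒* {Q, T}; T ⇒* {Q}.
For every A with A ⇒* B via unit rules, add B's non-unit alternatives to A; then delete every rule of the form X → Y.

S -> d c | Q a T | c | f S | a | c T T | f; T -> c | f S | a | c T T | f; Q -> c | f S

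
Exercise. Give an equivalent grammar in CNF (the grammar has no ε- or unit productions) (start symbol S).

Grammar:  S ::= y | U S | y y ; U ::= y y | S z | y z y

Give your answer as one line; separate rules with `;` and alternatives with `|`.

Introduce a nonterminal for each terminal appearing in a rule of length ≥ 2: X1 → y, X2 → z.
Binarize each right-hand side of length ≥ 3 by chaining fresh nonterminals (Y1, Y2, …): affected rules were U → X1 X2 X1.

S ::= y | U S | X1 X1; U ::= X1 X1 | S X2 | X1 Y1; X1 ::= y; X2 ::= z; Y1 ::= X2 X1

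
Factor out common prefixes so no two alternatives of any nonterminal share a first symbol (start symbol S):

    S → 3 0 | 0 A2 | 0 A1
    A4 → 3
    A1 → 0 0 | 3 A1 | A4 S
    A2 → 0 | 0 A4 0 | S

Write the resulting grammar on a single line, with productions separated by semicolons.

S has alternatives sharing prefix '0': factor to S → 0 S' with S' → A2 | A1.
A2 has alternatives sharing prefix '0': factor to A2 → 0 A2' with A2' → ε | A4 0.

S → 3 0 | 0 S'; A4 → 3; A1 → 0 0 | 3 A1 | A4 S; A2 → S | 0 A2'; S' → A2 | A1; A2' → ε | A4 0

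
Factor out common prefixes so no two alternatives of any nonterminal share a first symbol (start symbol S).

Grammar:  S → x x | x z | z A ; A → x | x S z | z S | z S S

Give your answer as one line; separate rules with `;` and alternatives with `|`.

S → z A | x S'; A → z S A' | x A''; S' → x | z; A' → ε | S; A'' → ε | S z

S has alternatives sharing prefix 'x': factor to S → x S' with S' → x | z.
A has alternatives sharing prefix 'z S': factor to A → z S A' with A' → ε | S.
A has alternatives sharing prefix 'x': factor to A → x A'' with A'' → ε | S z.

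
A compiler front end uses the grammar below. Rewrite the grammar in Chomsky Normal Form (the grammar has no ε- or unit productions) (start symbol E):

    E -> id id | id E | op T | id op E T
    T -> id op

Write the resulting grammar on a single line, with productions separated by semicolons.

E -> X1 X1 | X1 E | X2 T | X1 Y1; T -> X1 X2; X1 -> id; X2 -> op; Y1 -> X2 Y2; Y2 -> E T

Introduce a nonterminal for each terminal appearing in a rule of length ≥ 2: X1 → id, X2 → op.
Binarize each right-hand side of length ≥ 3 by chaining fresh nonterminals (Y1, Y2, …): affected rules were E → X1 X2 E T.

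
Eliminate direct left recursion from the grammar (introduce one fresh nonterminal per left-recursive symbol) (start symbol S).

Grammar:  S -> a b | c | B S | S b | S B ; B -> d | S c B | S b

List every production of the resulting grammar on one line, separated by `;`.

S -> a b S' | c S' | B S S'; B -> d | S c B | S b; S' -> b S' | B S' | ε

Directly left-recursive nonterminal: S.
For S: α = {b, B}, β = {a b, c, B S}. Rewrite as S → β S' and S' → α S' | ε.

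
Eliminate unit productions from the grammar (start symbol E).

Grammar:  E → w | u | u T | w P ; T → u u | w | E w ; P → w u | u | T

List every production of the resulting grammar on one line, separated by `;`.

E → w | u | u T | w P; T → u u | w | E w; P → w u | u | u u | w | E w

Unit pairs: P ⇒* {T}.
For every A with A ⇒* B via unit rules, add B's non-unit alternatives to A; then delete every rule of the form X → Y.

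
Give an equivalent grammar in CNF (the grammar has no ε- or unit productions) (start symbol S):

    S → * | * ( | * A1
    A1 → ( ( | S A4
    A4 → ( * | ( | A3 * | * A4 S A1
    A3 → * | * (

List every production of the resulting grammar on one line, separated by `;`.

S → * | X1 X2 | X1 A1; A1 → X2 X2 | S A4; A4 → X2 X1 | ( | A3 X1 | X1 Y1; A3 → * | X1 X2; X1 → *; X2 → (; Y1 → A4 Y2; Y2 → S A1

Introduce a nonterminal for each terminal appearing in a rule of length ≥ 2: X1 → *, X2 → (.
Binarize each right-hand side of length ≥ 3 by chaining fresh nonterminals (Y1, Y2, …): affected rules were A4 → X1 A4 S A1.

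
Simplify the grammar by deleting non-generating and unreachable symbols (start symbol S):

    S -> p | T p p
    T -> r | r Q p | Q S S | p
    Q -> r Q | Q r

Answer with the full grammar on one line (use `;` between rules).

Generating nonterminals: {S, T}.
Reachable from S after that: {S, T}.
Removed useless symbols: {Q} and every production mentioning them.

S -> p | T p p; T -> r | p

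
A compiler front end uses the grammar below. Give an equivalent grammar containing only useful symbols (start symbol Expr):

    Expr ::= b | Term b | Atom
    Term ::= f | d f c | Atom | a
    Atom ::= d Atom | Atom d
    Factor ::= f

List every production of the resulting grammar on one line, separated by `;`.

Generating nonterminals: {Expr, Factor, Term}.
Reachable from Expr after that: {Expr, Term}.
Removed useless symbols: {Atom, Factor} and every production mentioning them.

Expr ::= b | Term b; Term ::= f | d f c | a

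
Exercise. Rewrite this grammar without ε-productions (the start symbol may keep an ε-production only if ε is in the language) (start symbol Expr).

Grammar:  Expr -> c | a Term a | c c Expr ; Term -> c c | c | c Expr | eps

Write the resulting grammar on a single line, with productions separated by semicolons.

Nullable set = {Term}.
ε ∉ L(G), so no ε-production is kept.
For each production, add variants omitting each subset of nullable occurrences: Expr → a Term a gives a Term a | a a.

Expr -> c | a Term a | a a | c c Expr; Term -> c c | c | c Expr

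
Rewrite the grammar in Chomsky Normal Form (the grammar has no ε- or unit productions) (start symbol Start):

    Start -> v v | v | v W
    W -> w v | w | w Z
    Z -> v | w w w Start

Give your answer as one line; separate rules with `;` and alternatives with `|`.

Start -> X1 X1 | v | X1 W; W -> X2 X1 | w | X2 Z; Z -> v | X2 Y1; X1 -> v; X2 -> w; Y1 -> X2 Y2; Y2 -> X2 Start

Introduce a nonterminal for each terminal appearing in a rule of length ≥ 2: X1 → v, X2 → w.
Binarize each right-hand side of length ≥ 3 by chaining fresh nonterminals (Y1, Y2, …): affected rules were Z → X2 X2 X2 Start.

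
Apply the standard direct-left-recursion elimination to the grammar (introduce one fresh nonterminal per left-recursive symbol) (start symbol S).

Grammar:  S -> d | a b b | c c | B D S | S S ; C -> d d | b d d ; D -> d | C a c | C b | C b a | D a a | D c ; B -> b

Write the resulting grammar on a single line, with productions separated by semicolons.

Left recursion appears on S, D.
For S: α = {S}, β = {d, a b b, c c, B D S}. Rewrite as S → β S' and S' → α S' | ε.
For D: α = {a a, c}, β = {d, C a c, C b, C b a}. Rewrite as D → β D' and D' → α D' | ε.

S -> d S' | a b b S' | c c S' | B D S S'; C -> d d | b d d; D -> d D' | C a c D' | C b D' | C b a D'; B -> b; S' -> S S' | eps; D' -> a a D' | c D' | eps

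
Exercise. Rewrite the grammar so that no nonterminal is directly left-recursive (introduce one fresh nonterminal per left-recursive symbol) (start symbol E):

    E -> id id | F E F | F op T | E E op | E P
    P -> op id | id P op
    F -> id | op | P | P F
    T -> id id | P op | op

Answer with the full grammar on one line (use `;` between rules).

E -> id id E' | F E F E' | F op T E'; P -> op id | id P op; F -> id | op | P | P F; T -> id id | P op | op; E' -> E op E' | P E' | ε

E is directly left-recursive.
For E: α = {E op, P}, β = {id id, F E F, F op T}. Rewrite as E → β E' and E' → α E' | ε.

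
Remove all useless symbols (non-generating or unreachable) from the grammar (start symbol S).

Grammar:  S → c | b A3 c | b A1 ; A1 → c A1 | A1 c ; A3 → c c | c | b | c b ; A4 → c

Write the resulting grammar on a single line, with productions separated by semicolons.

S → c | b A3 c; A3 → c c | c | b | c b

Generating nonterminals: {A3, A4, S}.
Reachable from S after that: {A3, S}.
Removed useless symbols: {A1, A4} and every production mentioning them.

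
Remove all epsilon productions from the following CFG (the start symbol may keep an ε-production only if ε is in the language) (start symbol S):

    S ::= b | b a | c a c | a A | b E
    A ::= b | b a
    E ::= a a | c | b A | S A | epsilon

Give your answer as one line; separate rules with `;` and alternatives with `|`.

S ::= b | b a | c a c | a A | b E; A ::= b | b a; E ::= a a | c | b A | S A

Nullable set = {E}.
ε ∉ L(G), so no ε-production is kept.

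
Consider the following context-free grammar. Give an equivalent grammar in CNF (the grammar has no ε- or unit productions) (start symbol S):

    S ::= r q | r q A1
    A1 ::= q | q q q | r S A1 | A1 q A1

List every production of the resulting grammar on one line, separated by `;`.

Introduce a nonterminal for each terminal appearing in a rule of length ≥ 2: X1 → r, X2 → q.
Binarize each right-hand side of length ≥ 3 by chaining fresh nonterminals (Y1, Y2, …): affected rules were S → X1 X2 A1; A1 → X2 X2 X2; A1 → X1 S A1; A1 → A1 X2 A1.

S ::= X1 X2 | X1 Y1; A1 ::= q | X2 Y2 | X1 Y3 | A1 Y4; X1 ::= r; X2 ::= q; Y1 ::= X2 A1; Y2 ::= X2 X2; Y3 ::= S A1; Y4 ::= X2 A1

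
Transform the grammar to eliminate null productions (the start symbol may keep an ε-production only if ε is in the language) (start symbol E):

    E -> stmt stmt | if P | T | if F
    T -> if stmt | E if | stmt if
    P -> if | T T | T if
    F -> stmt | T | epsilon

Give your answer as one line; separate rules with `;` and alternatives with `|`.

The nullable symbols are {F}.
ε ∉ L(G), so no ε-production is kept.
Add the nullable-subset variants: E → if F gives if F | if.

E -> stmt stmt | if P | T | if F | if; T -> if stmt | E if | stmt if; P -> if | T T | T if; F -> stmt | T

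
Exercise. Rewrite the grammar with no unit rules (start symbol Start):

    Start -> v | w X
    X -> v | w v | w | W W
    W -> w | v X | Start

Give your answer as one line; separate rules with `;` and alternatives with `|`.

Unit pairs: W ⇒* {Start}.
For every A with A ⇒* B via unit rules, add B's non-unit alternatives to A; then delete every rule of the form X → Y.

Start -> v | w X; X -> v | w v | w | W W; W -> v | w X | w | v X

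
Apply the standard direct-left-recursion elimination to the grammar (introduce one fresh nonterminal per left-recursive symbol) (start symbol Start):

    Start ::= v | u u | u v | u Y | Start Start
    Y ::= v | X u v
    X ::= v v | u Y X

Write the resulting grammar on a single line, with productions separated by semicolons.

Directly left-recursive nonterminal: Start.
For Start: α = {Start}, β = {v, u u, u v, u Y}. Rewrite as Start → β Start1 and Start1 → α Start1 | ε.

Start ::= v Start1 | u u Start1 | u v Start1 | u Y Start1; Y ::= v | X u v; X ::= v v | u Y X; Start1 ::= Start Start1 | eps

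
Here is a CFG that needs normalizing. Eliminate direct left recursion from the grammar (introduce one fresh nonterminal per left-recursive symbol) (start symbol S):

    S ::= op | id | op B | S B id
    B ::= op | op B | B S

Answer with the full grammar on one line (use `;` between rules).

Left recursion appears on S, B.
For S: α = {B id}, β = {op, id, op B}. Rewrite as S → β S' and S' → α S' | ε.
For B: α = {S}, β = {op, op B}. Rewrite as B → β B' and B' → α B' | ε.

S ::= op S' | id S' | op B S'; B ::= op B' | op B B'; S' ::= B id S' | ε; B' ::= S B' | ε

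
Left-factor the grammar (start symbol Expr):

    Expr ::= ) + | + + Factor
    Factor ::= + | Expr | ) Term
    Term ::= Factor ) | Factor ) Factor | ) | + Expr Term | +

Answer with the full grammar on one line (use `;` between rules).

Expr ::= ) + | + + Factor; Factor ::= + | Expr | ) Term; Term ::= ) | Factor ) Term1 | + Term2; Term1 ::= ε | Factor; Term2 ::= Expr Term | ε

Term has alternatives sharing prefix 'Factor )': factor to Term → Factor ) Term1 with Term1 → ε | Factor.
Term has alternatives sharing prefix '+': factor to Term → + Term2 with Term2 → Expr Term | ε.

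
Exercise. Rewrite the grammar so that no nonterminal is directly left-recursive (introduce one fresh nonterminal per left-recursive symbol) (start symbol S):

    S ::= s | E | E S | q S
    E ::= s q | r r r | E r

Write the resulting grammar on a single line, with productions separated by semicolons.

E is directly left-recursive.
For E: α = {r}, β = {s q, r r r}. Rewrite as E → β E' and E' → α E' | ε.

S ::= s | E | E S | q S; E ::= s q E' | r r r E'; E' ::= r E' | eps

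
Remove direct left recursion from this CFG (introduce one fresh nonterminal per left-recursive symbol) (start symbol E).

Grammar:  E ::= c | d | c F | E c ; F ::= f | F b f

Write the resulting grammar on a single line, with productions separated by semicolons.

E ::= c E' | d E' | c F E'; F ::= f F'; E' ::= c E' | epsilon; F' ::= b f F' | epsilon

E, F are directly left-recursive.
For E: α = {c}, β = {c, d, c F}. Rewrite as E → β E' and E' → α E' | ε.
For F: α = {b f}, β = {f}. Rewrite as F → β F' and F' → α F' | ε.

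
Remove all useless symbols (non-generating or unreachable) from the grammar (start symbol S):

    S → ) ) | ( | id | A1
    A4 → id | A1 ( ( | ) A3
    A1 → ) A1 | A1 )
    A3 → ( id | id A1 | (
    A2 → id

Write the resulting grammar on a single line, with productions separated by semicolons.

Generating nonterminals: {A2, A3, A4, S}.
Reachable from S after that: {S}.
Removed useless symbols: {A1, A2, A3, A4} and every production mentioning them.

S → ) ) | ( | id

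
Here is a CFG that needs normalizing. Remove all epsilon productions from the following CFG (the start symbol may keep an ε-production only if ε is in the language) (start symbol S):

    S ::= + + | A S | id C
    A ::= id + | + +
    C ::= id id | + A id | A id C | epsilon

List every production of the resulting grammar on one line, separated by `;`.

S ::= + + | A S | id C | id; A ::= id + | + +; C ::= id id | + A id | A id C | A id

Nullable nonterminals: {C}.
ε ∉ L(G), so no ε-production is kept.
For each production, add variants omitting each subset of nullable occurrences: S → id C gives id C | id. C → A id C gives A id C | A id.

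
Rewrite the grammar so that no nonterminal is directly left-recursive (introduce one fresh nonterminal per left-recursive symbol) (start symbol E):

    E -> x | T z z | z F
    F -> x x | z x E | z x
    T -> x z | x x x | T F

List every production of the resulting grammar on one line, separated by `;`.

E -> x | T z z | z F; F -> x x | z x E | z x; T -> x z T' | x x x T'; T' -> F T' | ε

T is directly left-recursive.
For T: α = {F}, β = {x z, x x x}. Rewrite as T → β T' and T' → α T' | ε.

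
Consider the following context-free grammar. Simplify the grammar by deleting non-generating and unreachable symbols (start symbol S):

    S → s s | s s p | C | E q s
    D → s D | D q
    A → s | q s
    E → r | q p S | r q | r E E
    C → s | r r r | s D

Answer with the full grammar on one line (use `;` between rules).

S → s s | s s p | C | E q s; E → r | q p S | r q | r E E; C → s | r r r

Generating nonterminals: {A, C, E, S}.
Reachable from S after that: {C, E, S}.
Removed useless symbols: {A, D} and every production mentioning them.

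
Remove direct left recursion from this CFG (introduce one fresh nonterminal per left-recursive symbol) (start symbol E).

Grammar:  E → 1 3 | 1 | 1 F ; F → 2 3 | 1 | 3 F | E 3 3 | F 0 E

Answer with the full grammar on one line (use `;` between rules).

E → 1 3 | 1 | 1 F; F → 2 3 F' | 1 F' | 3 F F' | E 3 3 F'; F' → 0 E F' | ε

Directly left-recursive nonterminal: F.
For F: α = {0 E}, β = {2 3, 1, 3 F, E 3 3}. Rewrite as F → β F' and F' → α F' | ε.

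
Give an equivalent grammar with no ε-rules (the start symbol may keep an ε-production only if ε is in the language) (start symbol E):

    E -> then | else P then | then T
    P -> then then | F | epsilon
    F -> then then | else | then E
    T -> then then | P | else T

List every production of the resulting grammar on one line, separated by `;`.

E -> then | else P then | else then | then T; P -> then then | F; F -> then then | else | then E; T -> then then | P | else T | else

Nullable nonterminals: {P, T}.
ε ∉ L(G), so no ε-production is kept.
Add the nullable-subset variants: E → else P then gives else P then | else then. T → else T gives else T | else.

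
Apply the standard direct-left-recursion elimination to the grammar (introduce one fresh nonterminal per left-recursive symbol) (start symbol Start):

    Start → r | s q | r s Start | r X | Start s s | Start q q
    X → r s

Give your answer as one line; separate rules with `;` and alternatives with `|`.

Start → r Start1 | s q Start1 | r s Start Start1 | r X Start1; X → r s; Start1 → s s Start1 | q q Start1 | ε

Start is directly left-recursive.
For Start: α = {s s, q q}, β = {r, s q, r s Start, r X}. Rewrite as Start → β Start1 and Start1 → α Start1 | ε.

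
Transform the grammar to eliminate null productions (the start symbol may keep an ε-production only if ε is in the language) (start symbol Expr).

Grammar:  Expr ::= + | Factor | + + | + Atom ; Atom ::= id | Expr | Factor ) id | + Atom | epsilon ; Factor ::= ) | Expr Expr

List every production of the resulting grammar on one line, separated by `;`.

The nullable symbols are {Atom}.
ε ∉ L(G), so no ε-production is kept.
For each production, add variants omitting each subset of nullable occurrences: Atom → + Atom gives + Atom | +.

Expr ::= + | Factor | + + | + Atom; Atom ::= id | Expr | Factor ) id | + Atom | +; Factor ::= ) | Expr Expr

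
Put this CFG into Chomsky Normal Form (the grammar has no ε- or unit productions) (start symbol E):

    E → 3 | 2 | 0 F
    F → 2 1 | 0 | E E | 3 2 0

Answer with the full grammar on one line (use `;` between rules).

Introduce a nonterminal for each terminal appearing in a rule of length ≥ 2: X1 → 0, X2 → 2, X3 → 1, X4 → 3.
Binarize each right-hand side of length ≥ 3 by chaining fresh nonterminals (Y1, Y2, …): affected rules were F → X4 X2 X1.

E → 3 | 2 | X1 F; F → X2 X3 | 0 | E E | X4 Y1; X1 → 0; X2 → 2; X3 → 1; X4 → 3; Y1 → X2 X1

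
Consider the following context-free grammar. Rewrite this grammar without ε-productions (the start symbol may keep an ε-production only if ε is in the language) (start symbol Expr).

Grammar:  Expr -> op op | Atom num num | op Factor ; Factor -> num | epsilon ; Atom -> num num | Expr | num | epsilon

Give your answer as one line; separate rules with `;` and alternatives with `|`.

Expr -> op op | Atom num num | num num | op Factor | op; Factor -> num; Atom -> num num | Expr | num

The nullable symbols are {Atom, Factor}.
ε ∉ L(G), so no ε-production is kept.
Expand every rule over subsets of its nullable positions: Expr → Atom num num gives Atom num num | num num. Expr → op Factor gives op Factor | op.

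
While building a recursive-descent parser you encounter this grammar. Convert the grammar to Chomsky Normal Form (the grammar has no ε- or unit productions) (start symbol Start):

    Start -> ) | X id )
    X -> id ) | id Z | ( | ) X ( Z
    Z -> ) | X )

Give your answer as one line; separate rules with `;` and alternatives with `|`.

Start -> ) | X Y1; X -> X1 X2 | X1 Z | ( | X2 Y2; Z -> ) | X X2; X1 -> id; X2 -> ); X3 -> (; Y1 -> X1 X2; Y2 -> X Y3; Y3 -> X3 Z

Introduce a nonterminal for each terminal appearing in a rule of length ≥ 2: X1 → id, X2 → ), X3 → (.
Binarize each right-hand side of length ≥ 3 by chaining fresh nonterminals (Y1, Y2, …): affected rules were Start → X X1 X2; X → X2 X X3 Z.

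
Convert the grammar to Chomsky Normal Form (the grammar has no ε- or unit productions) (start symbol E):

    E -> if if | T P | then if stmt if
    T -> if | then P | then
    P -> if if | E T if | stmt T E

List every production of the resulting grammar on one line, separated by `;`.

Introduce a nonterminal for each terminal appearing in a rule of length ≥ 2: X1 → if, X2 → then, X3 → stmt.
Binarize each right-hand side of length ≥ 3 by chaining fresh nonterminals (Y1, Y2, …): affected rules were E → X2 X1 X3 X1; P → E T X1; P → X3 T E.

E -> X1 X1 | T P | X2 Y1; T -> if | X2 P | then; P -> X1 X1 | E Y3 | X3 Y4; X1 -> if; X2 -> then; X3 -> stmt; Y1 -> X1 Y2; Y2 -> X3 X1; Y3 -> T X1; Y4 -> T E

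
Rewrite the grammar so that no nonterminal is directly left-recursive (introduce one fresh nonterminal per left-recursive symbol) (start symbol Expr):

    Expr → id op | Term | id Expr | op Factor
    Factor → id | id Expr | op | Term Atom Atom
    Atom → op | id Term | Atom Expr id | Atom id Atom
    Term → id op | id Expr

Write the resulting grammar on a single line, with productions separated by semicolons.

Expr → id op | Term | id Expr | op Factor; Factor → id | id Expr | op | Term Atom Atom; Atom → op Atom1 | id Term Atom1; Term → id op | id Expr; Atom1 → Expr id Atom1 | id Atom Atom1 | ε

Atom is directly left-recursive.
For Atom: α = {Expr id, id Atom}, β = {op, id Term}. Rewrite as Atom → β Atom1 and Atom1 → α Atom1 | ε.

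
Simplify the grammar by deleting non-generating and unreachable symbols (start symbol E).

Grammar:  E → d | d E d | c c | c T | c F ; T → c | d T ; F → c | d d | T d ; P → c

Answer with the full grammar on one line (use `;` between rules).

Generating nonterminals: {E, F, P, T}.
Reachable from E after that: {E, F, T}.
Removed useless symbols: {P} and every production mentioning them.

E → d | d E d | c c | c T | c F; T → c | d T; F → c | d d | T d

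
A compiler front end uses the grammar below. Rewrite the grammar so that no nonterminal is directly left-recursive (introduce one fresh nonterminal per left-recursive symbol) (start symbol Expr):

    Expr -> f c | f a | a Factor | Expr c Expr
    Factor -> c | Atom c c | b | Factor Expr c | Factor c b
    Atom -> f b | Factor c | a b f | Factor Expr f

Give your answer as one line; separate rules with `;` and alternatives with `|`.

Directly left-recursive nonterminals: Expr, Factor.
For Expr: α = {c Expr}, β = {f c, f a, a Factor}. Rewrite as Expr → β Expr1 and Expr1 → α Expr1 | ε.
For Factor: α = {Expr c, c b}, β = {c, Atom c c, b}. Rewrite as Factor → β Factor1 and Factor1 → α Factor1 | ε.

Expr -> f c Expr1 | f a Expr1 | a Factor Expr1; Factor -> c Factor1 | Atom c c Factor1 | b Factor1; Atom -> f b | Factor c | a b f | Factor Expr f; Expr1 -> c Expr Expr1 | ε; Factor1 -> Expr c Factor1 | c b Factor1 | ε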